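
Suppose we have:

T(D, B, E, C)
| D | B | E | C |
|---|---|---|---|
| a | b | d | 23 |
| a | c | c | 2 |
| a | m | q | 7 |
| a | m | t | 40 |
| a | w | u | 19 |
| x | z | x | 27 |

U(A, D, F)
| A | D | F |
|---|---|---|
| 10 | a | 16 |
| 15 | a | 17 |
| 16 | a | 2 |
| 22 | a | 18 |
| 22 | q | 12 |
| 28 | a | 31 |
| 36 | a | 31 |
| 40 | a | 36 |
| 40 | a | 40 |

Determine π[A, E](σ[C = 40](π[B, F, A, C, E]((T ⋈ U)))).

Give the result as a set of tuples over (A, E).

{(10, t), (15, t), (16, t), (22, t), (28, t), (36, t), (40, t)}

Joining T and U on D yields {(a, b, d, 23, 10, 16), (a, b, d, 23, 15, 17), (a, b, d, 23, 16, 2), (a, b, d, 23, 22, 18), (a, b, d, 23, 28, 31), (a, b, d, 23, 36, 31), (a, b, d, 23, 40, 36), (a, b, d, 23, 40, 40), (a, c, c, 2, 10, 16), (a, c, c, 2, 15, 17), (a, c, c, 2, 16, 2), (a, c, c, 2, 22, 18), (a, c, c, 2, 28, 31), (a, c, c, 2, 36, 31), (a, c, c, 2, 40, 36), (a, c, c, 2, 40, 40), (a, m, q, 7, 10, 16), (a, m, q, 7, 15, 17), (a, m, q, 7, 16, 2), (a, m, q, 7, 22, 18), (a, m, q, 7, 28, 31), (a, m, q, 7, 36, 31), (a, m, q, 7, 40, 36), (a, m, q, 7, 40, 40), (a, m, t, 40, 10, 16), (a, m, t, 40, 15, 17), (a, m, t, 40, 16, 2), (a, m, t, 40, 22, 18), (a, m, t, 40, 28, 31), (a, m, t, 40, 36, 31), (a, m, t, 40, 40, 36), (a, m, t, 40, 40, 40), (a, w, u, 19, 10, 16), (a, w, u, 19, 15, 17), (a, w, u, 19, 16, 2), (a, w, u, 19, 22, 18), (a, w, u, 19, 28, 31), (a, w, u, 19, 36, 31), (a, w, u, 19, 40, 36), (a, w, u, 19, 40, 40)}.
π_{B, F, A, C, E} gives {(b, 16, 10, 23, d), (b, 17, 15, 23, d), (b, 18, 22, 23, d), (b, 2, 16, 23, d), (b, 31, 28, 23, d), (b, 31, 36, 23, d), (b, 36, 40, 23, d), (b, 40, 40, 23, d), (c, 16, 10, 2, c), (c, 17, 15, 2, c), (c, 18, 22, 2, c), (c, 2, 16, 2, c), (c, 31, 28, 2, c), (c, 31, 36, 2, c), (c, 36, 40, 2, c), (c, 40, 40, 2, c), (m, 16, 10, 40, t), (m, 16, 10, 7, q), (m, 17, 15, 40, t), (m, 17, 15, 7, q), (m, 18, 22, 40, t), (m, 18, 22, 7, q), (m, 2, 16, 40, t), (m, 2, 16, 7, q), (m, 31, 28, 40, t), (m, 31, 28, 7, q), (m, 31, 36, 40, t), (m, 31, 36, 7, q), (m, 36, 40, 40, t), (m, 36, 40, 7, q), (m, 40, 40, 40, t), (m, 40, 40, 7, q), (w, 16, 10, 19, u), (w, 17, 15, 19, u), (w, 18, 22, 19, u), (w, 2, 16, 19, u), (w, 31, 28, 19, u), (w, 31, 36, 19, u), (w, 36, 40, 19, u), (w, 40, 40, 19, u)}.
σ[C = 40]: keep tuples satisfying C = 40 → {(m, 16, 10, 40, t), (m, 17, 15, 40, t), (m, 18, 22, 40, t), (m, 2, 16, 40, t), (m, 31, 28, 40, t), (m, 31, 36, 40, t), (m, 36, 40, 40, t), (m, 40, 40, 40, t)}
π_{A, E} gives {(10, t), (15, t), (16, t), (22, t), (28, t), (36, t), (40, t)} (1 duplicate(s) eliminated).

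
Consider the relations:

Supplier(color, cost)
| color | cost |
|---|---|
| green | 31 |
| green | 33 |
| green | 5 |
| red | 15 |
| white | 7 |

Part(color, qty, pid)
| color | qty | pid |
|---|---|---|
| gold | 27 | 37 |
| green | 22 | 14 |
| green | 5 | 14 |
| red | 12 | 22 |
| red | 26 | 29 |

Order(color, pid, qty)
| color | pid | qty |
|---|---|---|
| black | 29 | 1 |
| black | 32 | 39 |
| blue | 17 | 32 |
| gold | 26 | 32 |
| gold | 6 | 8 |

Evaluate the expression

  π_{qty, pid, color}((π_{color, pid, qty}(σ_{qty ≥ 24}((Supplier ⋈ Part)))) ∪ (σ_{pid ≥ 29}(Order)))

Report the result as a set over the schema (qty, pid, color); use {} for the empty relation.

{(1, 29, black), (26, 29, red), (39, 32, black)}

Joining Supplier and Part on color yields {(green, 31, 22, 14), (green, 31, 5, 14), (green, 33, 22, 14), (green, 33, 5, 14), (green, 5, 22, 14), (green, 5, 5, 14), (red, 15, 12, 22), (red, 15, 26, 29)}.
Filtering on qty ≥ 24 leaves {(red, 15, 26, 29)}.
Projecting to color, pid, qty: {(red, 29, 26)}
Filtering on pid ≥ 29 leaves {(black, 29, 1), (black, 32, 39)}.
Union: {(red, 29, 26)} with {(black, 29, 1), (black, 32, 39)} → {(black, 29, 1), (black, 32, 39), (red, 29, 26)}
Projecting to qty, pid, color: {(1, 29, black), (26, 29, red), (39, 32, black)}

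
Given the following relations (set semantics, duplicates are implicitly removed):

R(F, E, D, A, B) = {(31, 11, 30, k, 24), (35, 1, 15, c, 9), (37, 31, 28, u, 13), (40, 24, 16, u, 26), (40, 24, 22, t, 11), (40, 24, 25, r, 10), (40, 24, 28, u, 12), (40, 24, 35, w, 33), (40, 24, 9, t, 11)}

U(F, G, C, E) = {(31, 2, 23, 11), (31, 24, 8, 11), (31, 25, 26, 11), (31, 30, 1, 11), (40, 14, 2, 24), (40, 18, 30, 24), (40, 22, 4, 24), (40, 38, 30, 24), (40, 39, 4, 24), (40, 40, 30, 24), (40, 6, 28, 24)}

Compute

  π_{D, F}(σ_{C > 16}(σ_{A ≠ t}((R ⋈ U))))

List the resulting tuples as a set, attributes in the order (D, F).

Natural join on F, E: {(31, 11, 30, k, 24, 2, 23), (31, 11, 30, k, 24, 24, 8), (31, 11, 30, k, 24, 25, 26), (31, 11, 30, k, 24, 30, 1), (40, 24, 16, u, 26, 14, 2), (40, 24, 16, u, 26, 18, 30), (40, 24, 16, u, 26, 22, 4), (40, 24, 16, u, 26, 38, 30), (40, 24, 16, u, 26, 39, 4), (40, 24, 16, u, 26, 40, 30), (40, 24, 16, u, 26, 6, 28), (40, 24, 22, t, 11, 14, 2), (40, 24, 22, t, 11, 18, 30), (40, 24, 22, t, 11, 22, 4), (40, 24, 22, t, 11, 38, 30), (40, 24, 22, t, 11, 39, 4), (40, 24, 22, t, 11, 40, 30), (40, 24, 22, t, 11, 6, 28), (40, 24, 25, r, 10, 14, 2), (40, 24, 25, r, 10, 18, 30), (40, 24, 25, r, 10, 22, 4), (40, 24, 25, r, 10, 38, 30), (40, 24, 25, r, 10, 39, 4), (40, 24, 25, r, 10, 40, 30), (40, 24, 25, r, 10, 6, 28), (40, 24, 28, u, 12, 14, 2), (40, 24, 28, u, 12, 18, 30), (40, 24, 28, u, 12, 22, 4), (40, 24, 28, u, 12, 38, 30), (40, 24, 28, u, 12, 39, 4), (40, 24, 28, u, 12, 40, 30), (40, 24, 28, u, 12, 6, 28), (40, 24, 35, w, 33, 14, 2), (40, 24, 35, w, 33, 18, 30), (40, 24, 35, w, 33, 22, 4), (40, 24, 35, w, 33, 38, 30), (40, 24, 35, w, 33, 39, 4), (40, 24, 35, w, 33, 40, 30), (40, 24, 35, w, 33, 6, 28), (40, 24, 9, t, 11, 14, 2), (40, 24, 9, t, 11, 18, 30), (40, 24, 9, t, 11, 22, 4), (40, 24, 9, t, 11, 38, 30), (40, 24, 9, t, 11, 39, 4), (40, 24, 9, t, 11, 40, 30), (40, 24, 9, t, 11, 6, 28)}
σ[A ≠ t]: keep tuples satisfying A ≠ t → {(31, 11, 30, k, 24, 2, 23), (31, 11, 30, k, 24, 24, 8), (31, 11, 30, k, 24, 25, 26), (31, 11, 30, k, 24, 30, 1), (40, 24, 16, u, 26, 14, 2), (40, 24, 16, u, 26, 18, 30), (40, 24, 16, u, 26, 22, 4), (40, 24, 16, u, 26, 38, 30), (40, 24, 16, u, 26, 39, 4), (40, 24, 16, u, 26, 40, 30), (40, 24, 16, u, 26, 6, 28), (40, 24, 25, r, 10, 14, 2), (40, 24, 25, r, 10, 18, 30), (40, 24, 25, r, 10, 22, 4), (40, 24, 25, r, 10, 38, 30), (40, 24, 25, r, 10, 39, 4), (40, 24, 25, r, 10, 40, 30), (40, 24, 25, r, 10, 6, 28), (40, 24, 28, u, 12, 14, 2), (40, 24, 28, u, 12, 18, 30), (40, 24, 28, u, 12, 22, 4), (40, 24, 28, u, 12, 38, 30), (40, 24, 28, u, 12, 39, 4), (40, 24, 28, u, 12, 40, 30), (40, 24, 28, u, 12, 6, 28), (40, 24, 35, w, 33, 14, 2), (40, 24, 35, w, 33, 18, 30), (40, 24, 35, w, 33, 22, 4), (40, 24, 35, w, 33, 38, 30), (40, 24, 35, w, 33, 39, 4), (40, 24, 35, w, 33, 40, 30), (40, 24, 35, w, 33, 6, 28)}
σ[C > 16]: keep tuples satisfying C > 16 → {(31, 11, 30, k, 24, 2, 23), (31, 11, 30, k, 24, 25, 26), (40, 24, 16, u, 26, 18, 30), (40, 24, 16, u, 26, 38, 30), (40, 24, 16, u, 26, 40, 30), (40, 24, 16, u, 26, 6, 28), (40, 24, 25, r, 10, 18, 30), (40, 24, 25, r, 10, 38, 30), (40, 24, 25, r, 10, 40, 30), (40, 24, 25, r, 10, 6, 28), (40, 24, 28, u, 12, 18, 30), (40, 24, 28, u, 12, 38, 30), (40, 24, 28, u, 12, 40, 30), (40, 24, 28, u, 12, 6, 28), (40, 24, 35, w, 33, 18, 30), (40, 24, 35, w, 33, 38, 30), (40, 24, 35, w, 33, 40, 30), (40, 24, 35, w, 33, 6, 28)}
Projecting to D, F (13 duplicate(s) eliminated): {(16, 40), (25, 40), (28, 40), (30, 31), (35, 40)}

{(16, 40), (25, 40), (28, 40), (30, 31), (35, 40)}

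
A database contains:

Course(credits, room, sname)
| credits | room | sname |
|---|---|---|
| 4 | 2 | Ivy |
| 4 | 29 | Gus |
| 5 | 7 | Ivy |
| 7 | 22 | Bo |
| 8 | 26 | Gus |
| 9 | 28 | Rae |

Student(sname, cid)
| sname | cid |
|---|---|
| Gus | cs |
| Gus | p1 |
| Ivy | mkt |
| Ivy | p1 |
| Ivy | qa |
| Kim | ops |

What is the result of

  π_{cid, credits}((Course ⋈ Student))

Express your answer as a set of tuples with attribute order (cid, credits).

{(cs, 4), (cs, 8), (mkt, 4), (mkt, 5), (p1, 4), (p1, 5), (p1, 8), (qa, 4), (qa, 5)}

Natural join on sname: {(4, 2, Ivy, mkt), (4, 2, Ivy, p1), (4, 2, Ivy, qa), (4, 29, Gus, cs), (4, 29, Gus, p1), (5, 7, Ivy, mkt), (5, 7, Ivy, p1), (5, 7, Ivy, qa), (8, 26, Gus, cs), (8, 26, Gus, p1)}
Keep only column(s) cid, credits (1 duplicate(s) eliminated): {(cs, 4), (cs, 8), (mkt, 4), (mkt, 5), (p1, 4), (p1, 5), (p1, 8), (qa, 4), (qa, 5)}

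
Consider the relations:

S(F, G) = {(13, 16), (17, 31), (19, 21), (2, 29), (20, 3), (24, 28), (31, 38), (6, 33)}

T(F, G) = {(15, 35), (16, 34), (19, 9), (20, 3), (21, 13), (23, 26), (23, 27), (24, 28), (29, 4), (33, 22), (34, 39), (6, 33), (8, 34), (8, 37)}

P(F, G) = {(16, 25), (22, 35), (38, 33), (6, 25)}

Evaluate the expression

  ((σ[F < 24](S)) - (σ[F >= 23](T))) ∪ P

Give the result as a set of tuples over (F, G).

{(13, 16), (16, 25), (17, 31), (19, 21), (2, 29), (20, 3), (22, 35), (38, 33), (6, 25), (6, 33)}

Selection F < 24: {(13, 16), (17, 31), (19, 21), (2, 29), (20, 3), (6, 33)}
Selection F >= 23: {(23, 26), (23, 27), (24, 28), (29, 4), (33, 22), (34, 39)}
Difference: {(13, 16), (17, 31), (19, 21), (2, 29), (20, 3), (6, 33)} with {(23, 26), (23, 27), (24, 28), (29, 4), (33, 22), (34, 39)} → {(13, 16), (17, 31), (19, 21), (2, 29), (20, 3), (6, 33)}
Union: {(13, 16), (17, 31), (19, 21), (2, 29), (20, 3), (6, 33)} with {(16, 25), (22, 35), (38, 33), (6, 25)} → {(13, 16), (16, 25), (17, 31), (19, 21), (2, 29), (20, 3), (22, 35), (38, 33), (6, 25), (6, 33)}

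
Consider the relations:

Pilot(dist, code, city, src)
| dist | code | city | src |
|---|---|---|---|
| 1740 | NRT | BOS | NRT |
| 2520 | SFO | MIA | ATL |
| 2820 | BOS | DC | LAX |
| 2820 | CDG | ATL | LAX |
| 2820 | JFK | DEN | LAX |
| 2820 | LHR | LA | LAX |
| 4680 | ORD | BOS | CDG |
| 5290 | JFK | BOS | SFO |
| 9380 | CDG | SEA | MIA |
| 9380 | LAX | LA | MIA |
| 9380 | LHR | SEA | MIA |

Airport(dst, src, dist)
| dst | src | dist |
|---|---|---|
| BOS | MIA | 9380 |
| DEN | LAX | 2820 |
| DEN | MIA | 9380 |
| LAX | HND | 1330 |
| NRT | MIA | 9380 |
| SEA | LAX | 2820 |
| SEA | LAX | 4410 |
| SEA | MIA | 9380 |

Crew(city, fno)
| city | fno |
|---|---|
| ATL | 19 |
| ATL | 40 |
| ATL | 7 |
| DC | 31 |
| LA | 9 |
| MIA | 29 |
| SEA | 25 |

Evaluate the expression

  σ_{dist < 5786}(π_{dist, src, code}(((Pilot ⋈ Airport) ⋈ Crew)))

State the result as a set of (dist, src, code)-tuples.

{(2820, LAX, BOS), (2820, LAX, CDG), (2820, LAX, LHR)}

Natural join on dist, src: {(2820, BOS, DC, LAX, DEN), (2820, BOS, DC, LAX, SEA), (2820, CDG, ATL, LAX, DEN), (2820, CDG, ATL, LAX, SEA), (2820, JFK, DEN, LAX, DEN), (2820, JFK, DEN, LAX, SEA), (2820, LHR, LA, LAX, DEN), (2820, LHR, LA, LAX, SEA), (9380, CDG, SEA, MIA, BOS), (9380, CDG, SEA, MIA, DEN), (9380, CDG, SEA, MIA, NRT), (9380, CDG, SEA, MIA, SEA), (9380, LAX, LA, MIA, BOS), (9380, LAX, LA, MIA, DEN), (9380, LAX, LA, MIA, NRT), (9380, LAX, LA, MIA, SEA), (9380, LHR, SEA, MIA, BOS), (9380, LHR, SEA, MIA, DEN), (9380, LHR, SEA, MIA, NRT), (9380, LHR, SEA, MIA, SEA)}
Natural join on city: {(2820, BOS, DC, LAX, DEN, 31), (2820, BOS, DC, LAX, SEA, 31), (2820, CDG, ATL, LAX, DEN, 19), (2820, CDG, ATL, LAX, DEN, 40), (2820, CDG, ATL, LAX, DEN, 7), (2820, CDG, ATL, LAX, SEA, 19), (2820, CDG, ATL, LAX, SEA, 40), (2820, CDG, ATL, LAX, SEA, 7), (2820, LHR, LA, LAX, DEN, 9), (2820, LHR, LA, LAX, SEA, 9), (9380, CDG, SEA, MIA, BOS, 25), (9380, CDG, SEA, MIA, DEN, 25), (9380, CDG, SEA, MIA, NRT, 25), (9380, CDG, SEA, MIA, SEA, 25), (9380, LAX, LA, MIA, BOS, 9), (9380, LAX, LA, MIA, DEN, 9), (9380, LAX, LA, MIA, NRT, 9), (9380, LAX, LA, MIA, SEA, 9), (9380, LHR, SEA, MIA, BOS, 25), (9380, LHR, SEA, MIA, DEN, 25), (9380, LHR, SEA, MIA, NRT, 25), (9380, LHR, SEA, MIA, SEA, 25)}
π[dist, src, code]: project onto (dist, src, code) (16 duplicate(s) eliminated) → {(2820, LAX, BOS), (2820, LAX, CDG), (2820, LAX, LHR), (9380, MIA, CDG), (9380, MIA, LAX), (9380, MIA, LHR)}
Filtering on dist < 5786 leaves {(2820, LAX, BOS), (2820, LAX, CDG), (2820, LAX, LHR)}.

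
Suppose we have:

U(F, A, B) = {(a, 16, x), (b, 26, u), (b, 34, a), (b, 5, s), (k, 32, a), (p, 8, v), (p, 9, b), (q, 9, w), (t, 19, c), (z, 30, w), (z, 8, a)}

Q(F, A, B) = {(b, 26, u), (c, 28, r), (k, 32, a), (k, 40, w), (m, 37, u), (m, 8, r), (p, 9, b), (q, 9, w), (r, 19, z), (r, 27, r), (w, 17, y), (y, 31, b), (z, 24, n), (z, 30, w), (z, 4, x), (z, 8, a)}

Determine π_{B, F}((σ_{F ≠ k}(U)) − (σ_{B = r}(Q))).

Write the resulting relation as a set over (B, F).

σ[F ≠ k]: keep tuples satisfying F ≠ k → {(a, 16, x), (b, 26, u), (b, 34, a), (b, 5, s), (p, 8, v), (p, 9, b), (q, 9, w), (t, 19, c), (z, 30, w), (z, 8, a)}
σ[B = r]: keep tuples satisfying B = r → {(c, 28, r), (m, 8, r), (r, 27, r)}
Difference: {(a, 16, x), (b, 26, u), (b, 34, a), (b, 5, s), (p, 8, v), (p, 9, b), (q, 9, w), (t, 19, c), (z, 30, w), (z, 8, a)} with {(c, 28, r), (m, 8, r), (r, 27, r)} → {(a, 16, x), (b, 26, u), (b, 34, a), (b, 5, s), (p, 8, v), (p, 9, b), (q, 9, w), (t, 19, c), (z, 30, w), (z, 8, a)}
π[B, F]: project onto (B, F) → {(a, b), (a, z), (b, p), (c, t), (s, b), (u, b), (v, p), (w, q), (w, z), (x, a)}

{(a, b), (a, z), (b, p), (c, t), (s, b), (u, b), (v, p), (w, q), (w, z), (x, a)}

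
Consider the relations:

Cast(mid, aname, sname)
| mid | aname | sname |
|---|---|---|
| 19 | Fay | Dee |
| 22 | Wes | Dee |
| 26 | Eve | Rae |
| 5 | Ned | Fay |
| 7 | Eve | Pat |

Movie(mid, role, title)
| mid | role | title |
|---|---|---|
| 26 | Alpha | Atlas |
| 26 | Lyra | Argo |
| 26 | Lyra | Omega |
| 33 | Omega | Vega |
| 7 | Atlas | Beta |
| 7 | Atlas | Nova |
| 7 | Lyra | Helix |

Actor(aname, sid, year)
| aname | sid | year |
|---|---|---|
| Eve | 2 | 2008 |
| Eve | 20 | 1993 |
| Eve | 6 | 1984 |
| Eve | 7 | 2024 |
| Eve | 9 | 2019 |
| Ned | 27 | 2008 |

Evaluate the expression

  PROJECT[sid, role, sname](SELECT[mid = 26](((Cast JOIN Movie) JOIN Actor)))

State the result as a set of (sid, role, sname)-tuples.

{(2, Alpha, Rae), (2, Lyra, Rae), (20, Alpha, Rae), (20, Lyra, Rae), (6, Alpha, Rae), (6, Lyra, Rae), (7, Alpha, Rae), (7, Lyra, Rae), (9, Alpha, Rae), (9, Lyra, Rae)}

Joining Cast and Movie on mid yields {(26, Eve, Rae, Alpha, Atlas), (26, Eve, Rae, Lyra, Argo), (26, Eve, Rae, Lyra, Omega), (7, Eve, Pat, Atlas, Beta), (7, Eve, Pat, Atlas, Nova), (7, Eve, Pat, Lyra, Helix)}.
Joining (Cast JOIN Movie) and Actor on aname yields {(26, Eve, Rae, Alpha, Atlas, 2, 2008), (26, Eve, Rae, Alpha, Atlas, 20, 1993), (26, Eve, Rae, Alpha, Atlas, 6, 1984), (26, Eve, Rae, Alpha, Atlas, 7, 2024), (26, Eve, Rae, Alpha, Atlas, 9, 2019), (26, Eve, Rae, Lyra, Argo, 2, 2008), (26, Eve, Rae, Lyra, Argo, 20, 1993), (26, Eve, Rae, Lyra, Argo, 6, 1984), (26, Eve, Rae, Lyra, Argo, 7, 2024), (26, Eve, Rae, Lyra, Argo, 9, 2019), (26, Eve, Rae, Lyra, Omega, 2, 2008), (26, Eve, Rae, Lyra, Omega, 20, 1993), (26, Eve, Rae, Lyra, Omega, 6, 1984), (26, Eve, Rae, Lyra, Omega, 7, 2024), (26, Eve, Rae, Lyra, Omega, 9, 2019), (7, Eve, Pat, Atlas, Beta, 2, 2008), (7, Eve, Pat, Atlas, Beta, 20, 1993), (7, Eve, Pat, Atlas, Beta, 6, 1984), (7, Eve, Pat, Atlas, Beta, 7, 2024), (7, Eve, Pat, Atlas, Beta, 9, 2019), (7, Eve, Pat, Atlas, Nova, 2, 2008), (7, Eve, Pat, Atlas, Nova, 20, 1993), (7, Eve, Pat, Atlas, Nova, 6, 1984), (7, Eve, Pat, Atlas, Nova, 7, 2024), (7, Eve, Pat, Atlas, Nova, 9, 2019), (7, Eve, Pat, Lyra, Helix, 2, 2008), (7, Eve, Pat, Lyra, Helix, 20, 1993), (7, Eve, Pat, Lyra, Helix, 6, 1984), (7, Eve, Pat, Lyra, Helix, 7, 2024), (7, Eve, Pat, Lyra, Helix, 9, 2019)}.
σ[mid = 26]: keep tuples satisfying mid = 26 → {(26, Eve, Rae, Alpha, Atlas, 2, 2008), (26, Eve, Rae, Alpha, Atlas, 20, 1993), (26, Eve, Rae, Alpha, Atlas, 6, 1984), (26, Eve, Rae, Alpha, Atlas, 7, 2024), (26, Eve, Rae, Alpha, Atlas, 9, 2019), (26, Eve, Rae, Lyra, Argo, 2, 2008), (26, Eve, Rae, Lyra, Argo, 20, 1993), (26, Eve, Rae, Lyra, Argo, 6, 1984), (26, Eve, Rae, Lyra, Argo, 7, 2024), (26, Eve, Rae, Lyra, Argo, 9, 2019), (26, Eve, Rae, Lyra, Omega, 2, 2008), (26, Eve, Rae, Lyra, Omega, 20, 1993), (26, Eve, Rae, Lyra, Omega, 6, 1984), (26, Eve, Rae, Lyra, Omega, 7, 2024), (26, Eve, Rae, Lyra, Omega, 9, 2019)}
π[sid, role, sname]: project onto (sid, role, sname) (5 duplicate(s) eliminated) → {(2, Alpha, Rae), (2, Lyra, Rae), (20, Alpha, Rae), (20, Lyra, Rae), (6, Alpha, Rae), (6, Lyra, Rae), (7, Alpha, Rae), (7, Lyra, Rae), (9, Alpha, Rae), (9, Lyra, Rae)}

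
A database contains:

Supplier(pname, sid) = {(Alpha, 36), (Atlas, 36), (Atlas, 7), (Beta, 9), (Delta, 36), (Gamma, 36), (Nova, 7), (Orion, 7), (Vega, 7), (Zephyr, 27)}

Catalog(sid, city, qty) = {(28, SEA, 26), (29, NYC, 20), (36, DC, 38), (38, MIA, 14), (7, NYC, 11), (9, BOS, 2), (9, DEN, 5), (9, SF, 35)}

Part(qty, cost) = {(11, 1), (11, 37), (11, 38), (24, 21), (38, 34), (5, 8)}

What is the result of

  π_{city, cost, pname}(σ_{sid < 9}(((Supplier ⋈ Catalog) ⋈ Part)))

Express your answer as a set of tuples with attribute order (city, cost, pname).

{(NYC, 1, Atlas), (NYC, 1, Nova), (NYC, 1, Orion), (NYC, 1, Vega), (NYC, 37, Atlas), (NYC, 37, Nova), (NYC, 37, Orion), (NYC, 37, Vega), (NYC, 38, Atlas), (NYC, 38, Nova), (NYC, 38, Orion), (NYC, 38, Vega)}

Joining Supplier and Catalog on sid yields {(Alpha, 36, DC, 38), (Atlas, 36, DC, 38), (Atlas, 7, NYC, 11), (Beta, 9, BOS, 2), (Beta, 9, DEN, 5), (Beta, 9, SF, 35), (Delta, 36, DC, 38), (Gamma, 36, DC, 38), (Nova, 7, NYC, 11), (Orion, 7, NYC, 11), (Vega, 7, NYC, 11)}.
Joining (Supplier ⋈ Catalog) and Part on qty yields {(Alpha, 36, DC, 38, 34), (Atlas, 36, DC, 38, 34), (Atlas, 7, NYC, 11, 1), (Atlas, 7, NYC, 11, 37), (Atlas, 7, NYC, 11, 38), (Beta, 9, DEN, 5, 8), (Delta, 36, DC, 38, 34), (Gamma, 36, DC, 38, 34), (Nova, 7, NYC, 11, 1), (Nova, 7, NYC, 11, 37), (Nova, 7, NYC, 11, 38), (Orion, 7, NYC, 11, 1), (Orion, 7, NYC, 11, 37), (Orion, 7, NYC, 11, 38), (Vega, 7, NYC, 11, 1), (Vega, 7, NYC, 11, 37), (Vega, 7, NYC, 11, 38)}.
Apply σ_{sid < 9}; surviving tuples: {(Atlas, 7, NYC, 11, 1), (Atlas, 7, NYC, 11, 37), (Atlas, 7, NYC, 11, 38), (Nova, 7, NYC, 11, 1), (Nova, 7, NYC, 11, 37), (Nova, 7, NYC, 11, 38), (Orion, 7, NYC, 11, 1), (Orion, 7, NYC, 11, 37), (Orion, 7, NYC, 11, 38), (Vega, 7, NYC, 11, 1), (Vega, 7, NYC, 11, 37), (Vega, 7, NYC, 11, 38)}
π[city, cost, pname]: project onto (city, cost, pname) → {(NYC, 1, Atlas), (NYC, 1, Nova), (NYC, 1, Orion), (NYC, 1, Vega), (NYC, 37, Atlas), (NYC, 37, Nova), (NYC, 37, Orion), (NYC, 37, Vega), (NYC, 38, Atlas), (NYC, 38, Nova), (NYC, 38, Orion), (NYC, 38, Vega)}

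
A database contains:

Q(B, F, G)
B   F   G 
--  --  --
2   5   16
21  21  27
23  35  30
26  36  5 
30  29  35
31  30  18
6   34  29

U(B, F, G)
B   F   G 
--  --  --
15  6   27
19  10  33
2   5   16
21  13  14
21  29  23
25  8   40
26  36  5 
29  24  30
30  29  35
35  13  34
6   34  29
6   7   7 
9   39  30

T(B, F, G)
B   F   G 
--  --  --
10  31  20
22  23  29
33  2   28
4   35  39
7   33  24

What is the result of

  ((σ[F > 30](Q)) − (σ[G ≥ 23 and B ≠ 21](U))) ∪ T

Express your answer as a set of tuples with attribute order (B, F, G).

{(10, 31, 20), (22, 23, 29), (23, 35, 30), (26, 36, 5), (33, 2, 28), (4, 35, 39), (7, 33, 24)}

Apply σ_{F > 30}; surviving tuples: {(23, 35, 30), (26, 36, 5), (6, 34, 29)}
Apply σ_{G ≥ 23 and B ≠ 21}; surviving tuples: {(15, 6, 27), (19, 10, 33), (25, 8, 40), (29, 24, 30), (30, 29, 35), (35, 13, 34), (6, 34, 29), (9, 39, 30)}
Taking the difference: {(23, 35, 30), (26, 36, 5)}
Taking the union: {(10, 31, 20), (22, 23, 29), (23, 35, 30), (26, 36, 5), (33, 2, 28), (4, 35, 39), (7, 33, 24)}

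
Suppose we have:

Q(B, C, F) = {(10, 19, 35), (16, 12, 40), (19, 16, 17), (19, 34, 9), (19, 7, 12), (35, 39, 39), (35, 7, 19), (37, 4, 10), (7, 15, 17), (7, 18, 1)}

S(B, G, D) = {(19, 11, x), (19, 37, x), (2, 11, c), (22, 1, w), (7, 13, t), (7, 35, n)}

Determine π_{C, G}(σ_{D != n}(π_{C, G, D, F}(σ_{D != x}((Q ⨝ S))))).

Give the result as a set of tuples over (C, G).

Q ⋈ S (natural join on B): {(19, 16, 17, 11, x), (19, 16, 17, 37, x), (19, 34, 9, 11, x), (19, 34, 9, 37, x), (19, 7, 12, 11, x), (19, 7, 12, 37, x), (7, 15, 17, 13, t), (7, 15, 17, 35, n), (7, 18, 1, 13, t), (7, 18, 1, 35, n)}
Apply σ_{D != x}; surviving tuples: {(7, 15, 17, 13, t), (7, 15, 17, 35, n), (7, 18, 1, 13, t), (7, 18, 1, 35, n)}
π[C, G, D, F]: project onto (C, G, D, F) → {(15, 13, t, 17), (15, 35, n, 17), (18, 13, t, 1), (18, 35, n, 1)}
Apply σ_{D != n}; surviving tuples: {(15, 13, t, 17), (18, 13, t, 1)}
π[C, G]: project onto (C, G) → {(15, 13), (18, 13)}

{(15, 13), (18, 13)}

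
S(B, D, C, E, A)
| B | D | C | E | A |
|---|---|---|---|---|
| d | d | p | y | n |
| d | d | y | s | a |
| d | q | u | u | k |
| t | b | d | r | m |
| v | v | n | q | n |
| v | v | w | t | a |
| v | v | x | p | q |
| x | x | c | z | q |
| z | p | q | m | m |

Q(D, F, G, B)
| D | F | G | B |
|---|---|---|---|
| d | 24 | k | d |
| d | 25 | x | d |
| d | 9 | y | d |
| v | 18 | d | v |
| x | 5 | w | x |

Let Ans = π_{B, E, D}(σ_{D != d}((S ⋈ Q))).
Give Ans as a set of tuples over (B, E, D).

Natural join on B, D: {(d, d, p, y, n, 24, k), (d, d, p, y, n, 25, x), (d, d, p, y, n, 9, y), (d, d, y, s, a, 24, k), (d, d, y, s, a, 25, x), (d, d, y, s, a, 9, y), (v, v, n, q, n, 18, d), (v, v, w, t, a, 18, d), (v, v, x, p, q, 18, d), (x, x, c, z, q, 5, w)}
Selection D != d: {(v, v, n, q, n, 18, d), (v, v, w, t, a, 18, d), (v, v, x, p, q, 18, d), (x, x, c, z, q, 5, w)}
Keep only column(s) B, E, D: {(v, p, v), (v, q, v), (v, t, v), (x, z, x)}

{(v, p, v), (v, q, v), (v, t, v), (x, z, x)}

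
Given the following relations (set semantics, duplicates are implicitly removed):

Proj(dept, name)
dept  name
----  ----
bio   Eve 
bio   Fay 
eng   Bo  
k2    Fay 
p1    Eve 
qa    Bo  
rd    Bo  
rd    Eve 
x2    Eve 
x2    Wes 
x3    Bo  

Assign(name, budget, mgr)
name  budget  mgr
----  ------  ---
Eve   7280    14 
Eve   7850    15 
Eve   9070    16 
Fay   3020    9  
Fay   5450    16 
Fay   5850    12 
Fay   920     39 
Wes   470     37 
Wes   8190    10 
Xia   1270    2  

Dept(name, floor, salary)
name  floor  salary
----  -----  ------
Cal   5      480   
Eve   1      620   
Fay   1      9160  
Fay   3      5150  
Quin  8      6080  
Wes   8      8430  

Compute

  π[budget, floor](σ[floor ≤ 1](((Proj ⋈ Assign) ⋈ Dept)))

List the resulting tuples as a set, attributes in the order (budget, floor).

Joining Proj and Assign on name yields {(bio, Eve, 7280, 14), (bio, Eve, 7850, 15), (bio, Eve, 9070, 16), (bio, Fay, 3020, 9), (bio, Fay, 5450, 16), (bio, Fay, 5850, 12), (bio, Fay, 920, 39), (k2, Fay, 3020, 9), (k2, Fay, 5450, 16), (k2, Fay, 5850, 12), (k2, Fay, 920, 39), (p1, Eve, 7280, 14), (p1, Eve, 7850, 15), (p1, Eve, 9070, 16), (rd, Eve, 7280, 14), (rd, Eve, 7850, 15), (rd, Eve, 9070, 16), (x2, Eve, 7280, 14), (x2, Eve, 7850, 15), (x2, Eve, 9070, 16), (x2, Wes, 470, 37), (x2, Wes, 8190, 10)}.
Joining (Proj ⋈ Assign) and Dept on name yields {(bio, Eve, 7280, 14, 1, 620), (bio, Eve, 7850, 15, 1, 620), (bio, Eve, 9070, 16, 1, 620), (bio, Fay, 3020, 9, 1, 9160), (bio, Fay, 3020, 9, 3, 5150), (bio, Fay, 5450, 16, 1, 9160), (bio, Fay, 5450, 16, 3, 5150), (bio, Fay, 5850, 12, 1, 9160), (bio, Fay, 5850, 12, 3, 5150), (bio, Fay, 920, 39, 1, 9160), (bio, Fay, 920, 39, 3, 5150), (k2, Fay, 3020, 9, 1, 9160), (k2, Fay, 3020, 9, 3, 5150), (k2, Fay, 5450, 16, 1, 9160), (k2, Fay, 5450, 16, 3, 5150), (k2, Fay, 5850, 12, 1, 9160), (k2, Fay, 5850, 12, 3, 5150), (k2, Fay, 920, 39, 1, 9160), (k2, Fay, 920, 39, 3, 5150), (p1, Eve, 7280, 14, 1, 620), (p1, Eve, 7850, 15, 1, 620), (p1, Eve, 9070, 16, 1, 620), (rd, Eve, 7280, 14, 1, 620), (rd, Eve, 7850, 15, 1, 620), (rd, Eve, 9070, 16, 1, 620), (x2, Eve, 7280, 14, 1, 620), (x2, Eve, 7850, 15, 1, 620), (x2, Eve, 9070, 16, 1, 620), (x2, Wes, 470, 37, 8, 8430), (x2, Wes, 8190, 10, 8, 8430)}.
Selection floor ≤ 1: {(bio, Eve, 7280, 14, 1, 620), (bio, Eve, 7850, 15, 1, 620), (bio, Eve, 9070, 16, 1, 620), (bio, Fay, 3020, 9, 1, 9160), (bio, Fay, 5450, 16, 1, 9160), (bio, Fay, 5850, 12, 1, 9160), (bio, Fay, 920, 39, 1, 9160), (k2, Fay, 3020, 9, 1, 9160), (k2, Fay, 5450, 16, 1, 9160), (k2, Fay, 5850, 12, 1, 9160), (k2, Fay, 920, 39, 1, 9160), (p1, Eve, 7280, 14, 1, 620), (p1, Eve, 7850, 15, 1, 620), (p1, Eve, 9070, 16, 1, 620), (rd, Eve, 7280, 14, 1, 620), (rd, Eve, 7850, 15, 1, 620), (rd, Eve, 9070, 16, 1, 620), (x2, Eve, 7280, 14, 1, 620), (x2, Eve, 7850, 15, 1, 620), (x2, Eve, 9070, 16, 1, 620)}
π_{budget, floor} gives {(3020, 1), (5450, 1), (5850, 1), (7280, 1), (7850, 1), (9070, 1), (920, 1)} (13 duplicate(s) eliminated).

{(3020, 1), (5450, 1), (5850, 1), (7280, 1), (7850, 1), (9070, 1), (920, 1)}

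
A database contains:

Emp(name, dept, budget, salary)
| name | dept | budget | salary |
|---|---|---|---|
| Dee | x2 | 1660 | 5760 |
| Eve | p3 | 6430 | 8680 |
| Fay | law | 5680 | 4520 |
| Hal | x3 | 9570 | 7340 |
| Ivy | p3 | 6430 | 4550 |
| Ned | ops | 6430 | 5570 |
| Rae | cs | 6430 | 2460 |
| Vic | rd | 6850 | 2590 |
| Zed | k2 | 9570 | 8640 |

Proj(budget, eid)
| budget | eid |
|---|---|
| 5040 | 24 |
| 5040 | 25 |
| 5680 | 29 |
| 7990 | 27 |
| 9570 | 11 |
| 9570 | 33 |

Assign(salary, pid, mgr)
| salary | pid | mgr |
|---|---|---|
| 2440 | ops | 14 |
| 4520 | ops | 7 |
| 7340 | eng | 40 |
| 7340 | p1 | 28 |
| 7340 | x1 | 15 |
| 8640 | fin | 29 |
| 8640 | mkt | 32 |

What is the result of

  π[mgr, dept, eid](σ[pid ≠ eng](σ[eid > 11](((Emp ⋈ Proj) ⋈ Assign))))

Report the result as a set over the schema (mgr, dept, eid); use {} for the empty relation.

Natural join on budget: {(Fay, law, 5680, 4520, 29), (Hal, x3, 9570, 7340, 11), (Hal, x3, 9570, 7340, 33), (Zed, k2, 9570, 8640, 11), (Zed, k2, 9570, 8640, 33)}
Natural join on salary: {(Fay, law, 5680, 4520, 29, ops, 7), (Hal, x3, 9570, 7340, 11, eng, 40), (Hal, x3, 9570, 7340, 11, p1, 28), (Hal, x3, 9570, 7340, 11, x1, 15), (Hal, x3, 9570, 7340, 33, eng, 40), (Hal, x3, 9570, 7340, 33, p1, 28), (Hal, x3, 9570, 7340, 33, x1, 15), (Zed, k2, 9570, 8640, 11, fin, 29), (Zed, k2, 9570, 8640, 11, mkt, 32), (Zed, k2, 9570, 8640, 33, fin, 29), (Zed, k2, 9570, 8640, 33, mkt, 32)}
Apply σ_{eid > 11}; surviving tuples: {(Fay, law, 5680, 4520, 29, ops, 7), (Hal, x3, 9570, 7340, 33, eng, 40), (Hal, x3, 9570, 7340, 33, p1, 28), (Hal, x3, 9570, 7340, 33, x1, 15), (Zed, k2, 9570, 8640, 33, fin, 29), (Zed, k2, 9570, 8640, 33, mkt, 32)}
Apply σ_{pid ≠ eng}; surviving tuples: {(Fay, law, 5680, 4520, 29, ops, 7), (Hal, x3, 9570, 7340, 33, p1, 28), (Hal, x3, 9570, 7340, 33, x1, 15), (Zed, k2, 9570, 8640, 33, fin, 29), (Zed, k2, 9570, 8640, 33, mkt, 32)}
π[mgr, dept, eid]: project onto (mgr, dept, eid) → {(15, x3, 33), (28, x3, 33), (29, k2, 33), (32, k2, 33), (7, law, 29)}

{(15, x3, 33), (28, x3, 33), (29, k2, 33), (32, k2, 33), (7, law, 29)}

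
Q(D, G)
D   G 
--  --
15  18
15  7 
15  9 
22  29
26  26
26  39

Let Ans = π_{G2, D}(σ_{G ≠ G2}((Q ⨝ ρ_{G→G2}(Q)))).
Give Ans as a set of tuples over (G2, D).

{(18, 15), (26, 26), (39, 26), (7, 15), (9, 15)}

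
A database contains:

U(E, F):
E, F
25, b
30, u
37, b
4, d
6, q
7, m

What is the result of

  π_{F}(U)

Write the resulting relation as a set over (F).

{b, d, m, q, u}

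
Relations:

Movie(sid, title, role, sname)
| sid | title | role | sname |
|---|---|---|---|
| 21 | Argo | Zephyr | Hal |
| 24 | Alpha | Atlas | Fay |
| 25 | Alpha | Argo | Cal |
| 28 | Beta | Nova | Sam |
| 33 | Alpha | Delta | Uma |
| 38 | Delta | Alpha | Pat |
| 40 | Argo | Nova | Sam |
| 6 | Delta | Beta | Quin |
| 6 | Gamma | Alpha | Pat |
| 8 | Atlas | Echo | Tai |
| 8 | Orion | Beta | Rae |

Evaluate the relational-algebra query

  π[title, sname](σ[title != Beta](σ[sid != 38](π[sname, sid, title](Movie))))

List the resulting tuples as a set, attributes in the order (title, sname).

π_{sname, sid, title} gives {(Cal, 25, Alpha), (Fay, 24, Alpha), (Hal, 21, Argo), (Pat, 38, Delta), (Pat, 6, Gamma), (Quin, 6, Delta), (Rae, 8, Orion), (Sam, 28, Beta), (Sam, 40, Argo), (Tai, 8, Atlas), (Uma, 33, Alpha)}.
σ[sid != 38]: keep tuples satisfying sid != 38 → {(Cal, 25, Alpha), (Fay, 24, Alpha), (Hal, 21, Argo), (Pat, 6, Gamma), (Quin, 6, Delta), (Rae, 8, Orion), (Sam, 28, Beta), (Sam, 40, Argo), (Tai, 8, Atlas), (Uma, 33, Alpha)}
σ[title != Beta]: keep tuples satisfying title != Beta → {(Cal, 25, Alpha), (Fay, 24, Alpha), (Hal, 21, Argo), (Pat, 6, Gamma), (Quin, 6, Delta), (Rae, 8, Orion), (Sam, 40, Argo), (Tai, 8, Atlas), (Uma, 33, Alpha)}
π_{title, sname} gives {(Alpha, Cal), (Alpha, Fay), (Alpha, Uma), (Argo, Hal), (Argo, Sam), (Atlas, Tai), (Delta, Quin), (Gamma, Pat), (Orion, Rae)}.

{(Alpha, Cal), (Alpha, Fay), (Alpha, Uma), (Argo, Hal), (Argo, Sam), (Atlas, Tai), (Delta, Quin), (Gamma, Pat), (Orion, Rae)}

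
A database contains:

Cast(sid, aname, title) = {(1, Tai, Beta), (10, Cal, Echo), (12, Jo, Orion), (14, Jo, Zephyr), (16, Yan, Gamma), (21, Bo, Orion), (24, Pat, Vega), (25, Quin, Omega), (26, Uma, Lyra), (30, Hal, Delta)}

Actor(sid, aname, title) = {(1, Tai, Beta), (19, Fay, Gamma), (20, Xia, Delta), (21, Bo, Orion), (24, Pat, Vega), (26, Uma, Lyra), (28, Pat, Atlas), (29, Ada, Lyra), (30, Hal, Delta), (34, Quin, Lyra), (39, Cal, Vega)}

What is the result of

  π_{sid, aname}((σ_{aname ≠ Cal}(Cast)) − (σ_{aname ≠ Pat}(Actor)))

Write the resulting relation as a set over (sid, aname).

Filtering on aname ≠ Cal leaves {(1, Tai, Beta), (12, Jo, Orion), (14, Jo, Zephyr), (16, Yan, Gamma), (21, Bo, Orion), (24, Pat, Vega), (25, Quin, Omega), (26, Uma, Lyra), (30, Hal, Delta)}.
Filtering on aname ≠ Pat leaves {(1, Tai, Beta), (19, Fay, Gamma), (20, Xia, Delta), (21, Bo, Orion), (26, Uma, Lyra), (29, Ada, Lyra), (30, Hal, Delta), (34, Quin, Lyra), (39, Cal, Vega)}.
Set difference of the two operands is {(12, Jo, Orion), (14, Jo, Zephyr), (16, Yan, Gamma), (24, Pat, Vega), (25, Quin, Omega)}.
π_{sid, aname} gives {(12, Jo), (14, Jo), (16, Yan), (24, Pat), (25, Quin)}.

{(12, Jo), (14, Jo), (16, Yan), (24, Pat), (25, Quin)}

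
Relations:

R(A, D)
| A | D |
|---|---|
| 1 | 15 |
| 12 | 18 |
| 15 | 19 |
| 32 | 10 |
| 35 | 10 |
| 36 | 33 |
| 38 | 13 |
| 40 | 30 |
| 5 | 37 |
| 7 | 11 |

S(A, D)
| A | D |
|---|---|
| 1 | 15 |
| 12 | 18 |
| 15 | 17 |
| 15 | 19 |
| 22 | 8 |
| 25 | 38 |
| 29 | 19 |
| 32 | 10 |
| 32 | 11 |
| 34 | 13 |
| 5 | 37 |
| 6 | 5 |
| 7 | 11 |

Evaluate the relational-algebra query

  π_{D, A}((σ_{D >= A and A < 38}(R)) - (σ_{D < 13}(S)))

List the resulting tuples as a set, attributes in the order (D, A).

{(15, 1), (18, 12), (19, 15), (37, 5)}

Selection D >= A and A < 38: {(1, 15), (12, 18), (15, 19), (5, 37), (7, 11)}
Selection D < 13: {(22, 8), (32, 10), (32, 11), (6, 5), (7, 11)}
Set difference of the two operands is {(1, 15), (12, 18), (15, 19), (5, 37)}.
π[D, A]: project onto (D, A) → {(15, 1), (18, 12), (19, 15), (37, 5)}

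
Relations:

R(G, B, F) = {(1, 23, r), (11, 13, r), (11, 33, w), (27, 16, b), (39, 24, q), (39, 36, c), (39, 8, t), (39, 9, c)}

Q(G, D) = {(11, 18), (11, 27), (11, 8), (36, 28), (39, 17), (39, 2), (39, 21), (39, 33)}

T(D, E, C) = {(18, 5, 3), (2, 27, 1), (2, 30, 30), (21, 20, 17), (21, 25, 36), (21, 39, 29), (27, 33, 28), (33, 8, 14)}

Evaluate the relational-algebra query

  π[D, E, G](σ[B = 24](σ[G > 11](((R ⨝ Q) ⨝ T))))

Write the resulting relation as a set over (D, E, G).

{(2, 27, 39), (2, 30, 39), (21, 20, 39), (21, 25, 39), (21, 39, 39), (33, 8, 39)}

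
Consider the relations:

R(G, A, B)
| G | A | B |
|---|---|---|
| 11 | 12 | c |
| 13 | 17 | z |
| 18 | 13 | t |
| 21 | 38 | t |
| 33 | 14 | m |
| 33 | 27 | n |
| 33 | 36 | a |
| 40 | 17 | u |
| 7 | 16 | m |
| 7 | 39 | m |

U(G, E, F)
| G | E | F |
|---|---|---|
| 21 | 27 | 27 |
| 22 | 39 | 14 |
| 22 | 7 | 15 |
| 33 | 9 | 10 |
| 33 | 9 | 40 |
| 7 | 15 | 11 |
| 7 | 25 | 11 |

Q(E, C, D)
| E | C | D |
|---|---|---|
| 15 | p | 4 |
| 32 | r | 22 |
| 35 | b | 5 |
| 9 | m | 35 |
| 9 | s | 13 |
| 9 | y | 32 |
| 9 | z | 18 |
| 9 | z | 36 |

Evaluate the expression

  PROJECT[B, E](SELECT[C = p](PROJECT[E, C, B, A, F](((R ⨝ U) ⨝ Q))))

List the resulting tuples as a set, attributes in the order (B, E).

R ⋈ U (natural join on G): {(21, 38, t, 27, 27), (33, 14, m, 9, 10), (33, 14, m, 9, 40), (33, 27, n, 9, 10), (33, 27, n, 9, 40), (33, 36, a, 9, 10), (33, 36, a, 9, 40), (7, 16, m, 15, 11), (7, 16, m, 25, 11), (7, 39, m, 15, 11), (7, 39, m, 25, 11)}
(R ⨝ U) ⋈ Q (natural join on E): {(33, 14, m, 9, 10, m, 35), (33, 14, m, 9, 10, s, 13), (33, 14, m, 9, 10, y, 32), (33, 14, m, 9, 10, z, 18), (33, 14, m, 9, 10, z, 36), (33, 14, m, 9, 40, m, 35), (33, 14, m, 9, 40, s, 13), (33, 14, m, 9, 40, y, 32), (33, 14, m, 9, 40, z, 18), (33, 14, m, 9, 40, z, 36), (33, 27, n, 9, 10, m, 35), (33, 27, n, 9, 10, s, 13), (33, 27, n, 9, 10, y, 32), (33, 27, n, 9, 10, z, 18), (33, 27, n, 9, 10, z, 36), (33, 27, n, 9, 40, m, 35), (33, 27, n, 9, 40, s, 13), (33, 27, n, 9, 40, y, 32), (33, 27, n, 9, 40, z, 18), (33, 27, n, 9, 40, z, 36), (33, 36, a, 9, 10, m, 35), (33, 36, a, 9, 10, s, 13), (33, 36, a, 9, 10, y, 32), (33, 36, a, 9, 10, z, 18), (33, 36, a, 9, 10, z, 36), (33, 36, a, 9, 40, m, 35), (33, 36, a, 9, 40, s, 13), (33, 36, a, 9, 40, y, 32), (33, 36, a, 9, 40, z, 18), (33, 36, a, 9, 40, z, 36), (7, 16, m, 15, 11, p, 4), (7, 39, m, 15, 11, p, 4)}
π_{E, C, B, A, F} gives {(15, p, m, 16, 11), (15, p, m, 39, 11), (9, m, a, 36, 10), (9, m, a, 36, 40), (9, m, m, 14, 10), (9, m, m, 14, 40), (9, m, n, 27, 10), (9, m, n, 27, 40), (9, s, a, 36, 10), (9, s, a, 36, 40), (9, s, m, 14, 10), (9, s, m, 14, 40), (9, s, n, 27, 10), (9, s, n, 27, 40), (9, y, a, 36, 10), (9, y, a, 36, 40), (9, y, m, 14, 10), (9, y, m, 14, 40), (9, y, n, 27, 10), (9, y, n, 27, 40), (9, z, a, 36, 10), (9, z, a, 36, 40), (9, z, m, 14, 10), (9, z, m, 14, 40), (9, z, n, 27, 10), (9, z, n, 27, 40)} (6 duplicate(s) eliminated).
Selection C = p: {(15, p, m, 16, 11), (15, p, m, 39, 11)}
π_{B, E} gives {(m, 15)} (1 duplicate(s) eliminated).

{(m, 15)}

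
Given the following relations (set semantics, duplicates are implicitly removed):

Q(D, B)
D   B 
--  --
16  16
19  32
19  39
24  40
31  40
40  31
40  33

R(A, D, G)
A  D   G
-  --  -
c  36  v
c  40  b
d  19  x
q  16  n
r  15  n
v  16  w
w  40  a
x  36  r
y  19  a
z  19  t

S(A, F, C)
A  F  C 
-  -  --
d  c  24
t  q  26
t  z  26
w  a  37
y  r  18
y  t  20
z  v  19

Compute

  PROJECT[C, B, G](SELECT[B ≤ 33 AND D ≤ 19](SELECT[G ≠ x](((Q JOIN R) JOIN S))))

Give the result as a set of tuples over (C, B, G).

{(18, 32, a), (19, 32, t), (20, 32, a)}

Joining Q and R on D yields {(16, 16, q, n), (16, 16, v, w), (19, 32, d, x), (19, 32, y, a), (19, 32, z, t), (19, 39, d, x), (19, 39, y, a), (19, 39, z, t), (40, 31, c, b), (40, 31, w, a), (40, 33, c, b), (40, 33, w, a)}.
Joining (Q JOIN R) and S on A yields {(19, 32, d, x, c, 24), (19, 32, y, a, r, 18), (19, 32, y, a, t, 20), (19, 32, z, t, v, 19), (19, 39, d, x, c, 24), (19, 39, y, a, r, 18), (19, 39, y, a, t, 20), (19, 39, z, t, v, 19), (40, 31, w, a, a, 37), (40, 33, w, a, a, 37)}.
Filtering on G ≠ x leaves {(19, 32, y, a, r, 18), (19, 32, y, a, t, 20), (19, 32, z, t, v, 19), (19, 39, y, a, r, 18), (19, 39, y, a, t, 20), (19, 39, z, t, v, 19), (40, 31, w, a, a, 37), (40, 33, w, a, a, 37)}.
Filtering on B ≤ 33 AND D ≤ 19 leaves {(19, 32, y, a, r, 18), (19, 32, y, a, t, 20), (19, 32, z, t, v, 19)}.
Projecting to C, B, G: {(18, 32, a), (19, 32, t), (20, 32, a)}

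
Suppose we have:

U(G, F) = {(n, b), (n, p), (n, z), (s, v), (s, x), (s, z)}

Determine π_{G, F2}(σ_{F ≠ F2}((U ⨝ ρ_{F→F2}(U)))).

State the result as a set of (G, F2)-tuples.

{(n, b), (n, p), (n, z), (s, v), (s, x), (s, z)}

ρ[F→F2]: schema becomes (G, F2); tuples unchanged.
Natural join on G: {(n, b, b), (n, b, p), (n, b, z), (n, p, b), (n, p, p), (n, p, z), (n, z, b), (n, z, p), (n, z, z), (s, v, v), (s, v, x), (s, v, z), (s, x, v), (s, x, x), (s, x, z), (s, z, v), (s, z, x), (s, z, z)}
Apply σ_{F ≠ F2}; surviving tuples: {(n, b, p), (n, b, z), (n, p, b), (n, p, z), (n, z, b), (n, z, p), (s, v, x), (s, v, z), (s, x, v), (s, x, z), (s, z, v), (s, z, x)}
π_{G, F2} gives {(n, b), (n, p), (n, z), (s, v), (s, x), (s, z)} (6 duplicate(s) eliminated).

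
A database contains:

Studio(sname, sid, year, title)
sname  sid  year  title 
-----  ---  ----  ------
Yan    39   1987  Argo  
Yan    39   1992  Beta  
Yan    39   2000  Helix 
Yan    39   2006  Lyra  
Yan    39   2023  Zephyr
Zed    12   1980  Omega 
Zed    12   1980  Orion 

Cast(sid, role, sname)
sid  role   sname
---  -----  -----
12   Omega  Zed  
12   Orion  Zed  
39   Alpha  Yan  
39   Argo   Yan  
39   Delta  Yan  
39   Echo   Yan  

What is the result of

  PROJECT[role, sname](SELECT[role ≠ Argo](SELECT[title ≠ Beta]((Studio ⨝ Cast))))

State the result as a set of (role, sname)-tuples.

{(Alpha, Yan), (Delta, Yan), (Echo, Yan), (Omega, Zed), (Orion, Zed)}

Studio ⋈ Cast (natural join on sname, sid): {(Yan, 39, 1987, Argo, Alpha), (Yan, 39, 1987, Argo, Argo), (Yan, 39, 1987, Argo, Delta), (Yan, 39, 1987, Argo, Echo), (Yan, 39, 1992, Beta, Alpha), (Yan, 39, 1992, Beta, Argo), (Yan, 39, 1992, Beta, Delta), (Yan, 39, 1992, Beta, Echo), (Yan, 39, 2000, Helix, Alpha), (Yan, 39, 2000, Helix, Argo), (Yan, 39, 2000, Helix, Delta), (Yan, 39, 2000, Helix, Echo), (Yan, 39, 2006, Lyra, Alpha), (Yan, 39, 2006, Lyra, Argo), (Yan, 39, 2006, Lyra, Delta), (Yan, 39, 2006, Lyra, Echo), (Yan, 39, 2023, Zephyr, Alpha), (Yan, 39, 2023, Zephyr, Argo), (Yan, 39, 2023, Zephyr, Delta), (Yan, 39, 2023, Zephyr, Echo), (Zed, 12, 1980, Omega, Omega), (Zed, 12, 1980, Omega, Orion), (Zed, 12, 1980, Orion, Omega), (Zed, 12, 1980, Orion, Orion)}
Selection title ≠ Beta: {(Yan, 39, 1987, Argo, Alpha), (Yan, 39, 1987, Argo, Argo), (Yan, 39, 1987, Argo, Delta), (Yan, 39, 1987, Argo, Echo), (Yan, 39, 2000, Helix, Alpha), (Yan, 39, 2000, Helix, Argo), (Yan, 39, 2000, Helix, Delta), (Yan, 39, 2000, Helix, Echo), (Yan, 39, 2006, Lyra, Alpha), (Yan, 39, 2006, Lyra, Argo), (Yan, 39, 2006, Lyra, Delta), (Yan, 39, 2006, Lyra, Echo), (Yan, 39, 2023, Zephyr, Alpha), (Yan, 39, 2023, Zephyr, Argo), (Yan, 39, 2023, Zephyr, Delta), (Yan, 39, 2023, Zephyr, Echo), (Zed, 12, 1980, Omega, Omega), (Zed, 12, 1980, Omega, Orion), (Zed, 12, 1980, Orion, Omega), (Zed, 12, 1980, Orion, Orion)}
Selection role ≠ Argo: {(Yan, 39, 1987, Argo, Alpha), (Yan, 39, 1987, Argo, Delta), (Yan, 39, 1987, Argo, Echo), (Yan, 39, 2000, Helix, Alpha), (Yan, 39, 2000, Helix, Delta), (Yan, 39, 2000, Helix, Echo), (Yan, 39, 2006, Lyra, Alpha), (Yan, 39, 2006, Lyra, Delta), (Yan, 39, 2006, Lyra, Echo), (Yan, 39, 2023, Zephyr, Alpha), (Yan, 39, 2023, Zephyr, Delta), (Yan, 39, 2023, Zephyr, Echo), (Zed, 12, 1980, Omega, Omega), (Zed, 12, 1980, Omega, Orion), (Zed, 12, 1980, Orion, Omega), (Zed, 12, 1980, Orion, Orion)}
π[role, sname]: project onto (role, sname) (11 duplicate(s) eliminated) → {(Alpha, Yan), (Delta, Yan), (Echo, Yan), (Omega, Zed), (Orion, Zed)}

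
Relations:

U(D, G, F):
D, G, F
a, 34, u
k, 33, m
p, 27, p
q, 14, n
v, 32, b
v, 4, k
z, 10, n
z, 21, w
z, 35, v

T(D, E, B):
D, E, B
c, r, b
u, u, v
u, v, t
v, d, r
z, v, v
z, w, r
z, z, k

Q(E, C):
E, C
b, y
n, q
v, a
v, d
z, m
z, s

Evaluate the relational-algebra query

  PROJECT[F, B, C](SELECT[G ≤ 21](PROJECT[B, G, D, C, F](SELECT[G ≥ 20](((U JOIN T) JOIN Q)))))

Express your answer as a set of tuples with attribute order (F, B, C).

{(w, k, m), (w, k, s), (w, v, a), (w, v, d)}

Natural join on D: {(v, 32, b, d, r), (v, 4, k, d, r), (z, 10, n, v, v), (z, 10, n, w, r), (z, 10, n, z, k), (z, 21, w, v, v), (z, 21, w, w, r), (z, 21, w, z, k), (z, 35, v, v, v), (z, 35, v, w, r), (z, 35, v, z, k)}
Natural join on E: {(z, 10, n, v, v, a), (z, 10, n, v, v, d), (z, 10, n, z, k, m), (z, 10, n, z, k, s), (z, 21, w, v, v, a), (z, 21, w, v, v, d), (z, 21, w, z, k, m), (z, 21, w, z, k, s), (z, 35, v, v, v, a), (z, 35, v, v, v, d), (z, 35, v, z, k, m), (z, 35, v, z, k, s)}
Selection G ≥ 20: {(z, 21, w, v, v, a), (z, 21, w, v, v, d), (z, 21, w, z, k, m), (z, 21, w, z, k, s), (z, 35, v, v, v, a), (z, 35, v, v, v, d), (z, 35, v, z, k, m), (z, 35, v, z, k, s)}
Projecting to B, G, D, C, F: {(k, 21, z, m, w), (k, 21, z, s, w), (k, 35, z, m, v), (k, 35, z, s, v), (v, 21, z, a, w), (v, 21, z, d, w), (v, 35, z, a, v), (v, 35, z, d, v)}
Selection G ≤ 21: {(k, 21, z, m, w), (k, 21, z, s, w), (v, 21, z, a, w), (v, 21, z, d, w)}
Projecting to F, B, C: {(w, k, m), (w, k, s), (w, v, a), (w, v, d)}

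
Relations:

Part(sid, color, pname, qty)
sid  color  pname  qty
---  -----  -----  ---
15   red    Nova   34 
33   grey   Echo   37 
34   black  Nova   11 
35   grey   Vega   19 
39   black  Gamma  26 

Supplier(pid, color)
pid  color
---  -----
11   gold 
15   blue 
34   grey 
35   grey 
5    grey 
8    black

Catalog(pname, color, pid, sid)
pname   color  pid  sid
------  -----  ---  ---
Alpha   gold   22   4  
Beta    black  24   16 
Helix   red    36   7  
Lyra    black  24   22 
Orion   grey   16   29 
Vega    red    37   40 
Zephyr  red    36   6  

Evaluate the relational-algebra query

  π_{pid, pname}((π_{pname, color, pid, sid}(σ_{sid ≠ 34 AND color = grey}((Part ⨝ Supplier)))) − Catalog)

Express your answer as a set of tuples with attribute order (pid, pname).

{(34, Echo), (34, Vega), (35, Echo), (35, Vega), (5, Echo), (5, Vega)}

Natural join on color: {(33, grey, Echo, 37, 34), (33, grey, Echo, 37, 35), (33, grey, Echo, 37, 5), (34, black, Nova, 11, 8), (35, grey, Vega, 19, 34), (35, grey, Vega, 19, 35), (35, grey, Vega, 19, 5), (39, black, Gamma, 26, 8)}
Filtering on sid ≠ 34 AND color = grey leaves {(33, grey, Echo, 37, 34), (33, grey, Echo, 37, 35), (33, grey, Echo, 37, 5), (35, grey, Vega, 19, 34), (35, grey, Vega, 19, 35), (35, grey, Vega, 19, 5)}.
π_{pname, color, pid, sid} gives {(Echo, grey, 34, 33), (Echo, grey, 35, 33), (Echo, grey, 5, 33), (Vega, grey, 34, 35), (Vega, grey, 35, 35), (Vega, grey, 5, 35)}.
Taking the difference: {(Echo, grey, 34, 33), (Echo, grey, 35, 33), (Echo, grey, 5, 33), (Vega, grey, 34, 35), (Vega, grey, 35, 35), (Vega, grey, 5, 35)}
π_{pid, pname} gives {(34, Echo), (34, Vega), (35, Echo), (35, Vega), (5, Echo), (5, Vega)}.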